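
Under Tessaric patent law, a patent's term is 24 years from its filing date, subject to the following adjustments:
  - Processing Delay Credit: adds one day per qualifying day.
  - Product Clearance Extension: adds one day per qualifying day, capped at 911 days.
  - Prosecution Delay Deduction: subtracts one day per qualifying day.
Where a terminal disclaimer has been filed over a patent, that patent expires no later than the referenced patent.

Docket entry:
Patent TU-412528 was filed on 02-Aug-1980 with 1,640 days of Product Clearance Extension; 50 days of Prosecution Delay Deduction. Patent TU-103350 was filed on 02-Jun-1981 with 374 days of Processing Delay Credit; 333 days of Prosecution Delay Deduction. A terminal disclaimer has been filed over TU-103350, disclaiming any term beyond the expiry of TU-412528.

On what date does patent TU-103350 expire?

Natural term of TU-103350:
  Base: filing + 24 years → 2 June 2005.
  Processing Delay Credit: +374 days → 11 June 2006.
  Prosecution Delay Deduction: −333 days → 13 July 2005.
Expiry of referenced patent TU-412528:
  Base: filing + 24 years → 2 August 2004.
  Product Clearance Extension: 1640 days claimed exceeds the 911-day cap, so +911 days → 30 January 2007.
  Prosecution Delay Deduction: −50 days → 11 December 2006.
Terminal disclaimer: TU-103350 expires on the earlier of 13 July 2005 and 11 December 2006.

2005-07-13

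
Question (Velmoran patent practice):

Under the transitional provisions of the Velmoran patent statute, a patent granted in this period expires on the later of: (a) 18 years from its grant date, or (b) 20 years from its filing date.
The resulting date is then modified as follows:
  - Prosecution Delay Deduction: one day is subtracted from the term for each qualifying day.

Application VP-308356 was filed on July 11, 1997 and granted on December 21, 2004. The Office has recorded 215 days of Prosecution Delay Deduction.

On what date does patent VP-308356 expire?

2022-05-20

(a) grant + 18 years → 21 December 2022.
(b) filing + 20 years → 11 July 2017.
Later of the two: 21 December 2022.
Prosecution Delay Deduction: −215 days → 20 May 2022.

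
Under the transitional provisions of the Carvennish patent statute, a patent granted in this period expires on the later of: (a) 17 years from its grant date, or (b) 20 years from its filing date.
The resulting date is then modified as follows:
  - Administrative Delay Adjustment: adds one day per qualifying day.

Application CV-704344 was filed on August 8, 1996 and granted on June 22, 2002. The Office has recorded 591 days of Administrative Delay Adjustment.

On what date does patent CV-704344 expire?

2021-02-02

(a) grant + 17 years → 22 June 2019.
(b) filing + 20 years → 8 August 2016.
Later of the two: 22 June 2019.
Administrative Delay Adjustment: +591 days → 2 February 2021.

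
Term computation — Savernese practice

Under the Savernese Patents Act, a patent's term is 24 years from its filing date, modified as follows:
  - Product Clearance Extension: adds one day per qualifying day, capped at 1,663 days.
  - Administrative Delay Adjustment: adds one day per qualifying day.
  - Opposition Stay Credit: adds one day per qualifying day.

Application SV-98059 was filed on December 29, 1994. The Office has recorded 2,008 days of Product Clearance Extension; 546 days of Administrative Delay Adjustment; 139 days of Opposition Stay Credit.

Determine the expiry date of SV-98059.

Base term: filing date + 24 years → 29 December 2018.
Product Clearance Extension: 2008 days claimed exceeds the 1663-day cap, so +1663 days → 19 July 2023.
Administrative Delay Adjustment: +546 days → 15 January 2025.
Opposition Stay Credit: +139 days → 3 June 2025.

2025-06-03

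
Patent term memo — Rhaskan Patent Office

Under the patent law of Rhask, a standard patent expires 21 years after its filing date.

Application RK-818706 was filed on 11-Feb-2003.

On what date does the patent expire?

Filing date + 21 years → 11 February 2024.

2024-02-11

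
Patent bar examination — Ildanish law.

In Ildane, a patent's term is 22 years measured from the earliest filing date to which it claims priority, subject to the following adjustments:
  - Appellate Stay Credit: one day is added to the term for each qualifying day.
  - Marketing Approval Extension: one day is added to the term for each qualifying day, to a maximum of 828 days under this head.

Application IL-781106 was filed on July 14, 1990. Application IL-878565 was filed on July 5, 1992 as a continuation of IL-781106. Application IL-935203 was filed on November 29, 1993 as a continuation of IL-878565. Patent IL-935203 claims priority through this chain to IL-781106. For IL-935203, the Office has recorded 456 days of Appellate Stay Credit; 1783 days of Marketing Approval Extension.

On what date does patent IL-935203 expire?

Earliest priority filing: 14 July 1990.
Base term: 14 July 1990 + 22 years → 14 July 2012.
Appellate Stay Credit: +456 days → 13 October 2013.
Marketing Approval Extension: 1783 days claimed exceeds the 828-day cap, so +828 days → 19 January 2016.

January 19, 2016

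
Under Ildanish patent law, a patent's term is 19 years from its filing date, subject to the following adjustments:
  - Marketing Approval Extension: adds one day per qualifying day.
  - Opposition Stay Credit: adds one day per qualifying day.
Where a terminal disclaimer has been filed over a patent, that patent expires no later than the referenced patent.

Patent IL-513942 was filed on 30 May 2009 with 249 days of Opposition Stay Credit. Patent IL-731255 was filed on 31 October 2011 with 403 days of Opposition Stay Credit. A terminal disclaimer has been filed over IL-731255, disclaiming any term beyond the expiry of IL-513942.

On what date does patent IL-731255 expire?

Natural term of IL-731255:
  Base: filing + 19 years → 31 October 2030.
  Opposition Stay Credit: +403 days → 8 December 2031.
Expiry of referenced patent IL-513942:
  Base: filing + 19 years → 30 May 2028.
  Opposition Stay Credit: +249 days → 3 February 2029.
Terminal disclaimer: IL-731255 expires on the earlier of 8 December 2031 and 3 February 2029.

February 3, 2029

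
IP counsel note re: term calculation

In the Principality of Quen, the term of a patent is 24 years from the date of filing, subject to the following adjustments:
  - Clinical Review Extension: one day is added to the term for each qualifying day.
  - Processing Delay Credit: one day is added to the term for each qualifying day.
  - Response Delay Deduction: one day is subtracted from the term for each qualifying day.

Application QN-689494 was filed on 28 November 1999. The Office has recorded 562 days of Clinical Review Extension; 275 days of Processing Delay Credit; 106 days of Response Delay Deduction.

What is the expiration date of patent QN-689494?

Base term: filing date + 24 years → 28 November 2023.
Clinical Review Extension: +562 days → 12 June 2025.
Processing Delay Credit: +275 days → 14 March 2026.
Response Delay Deduction: −106 days → 28 November 2025.

2025-11-28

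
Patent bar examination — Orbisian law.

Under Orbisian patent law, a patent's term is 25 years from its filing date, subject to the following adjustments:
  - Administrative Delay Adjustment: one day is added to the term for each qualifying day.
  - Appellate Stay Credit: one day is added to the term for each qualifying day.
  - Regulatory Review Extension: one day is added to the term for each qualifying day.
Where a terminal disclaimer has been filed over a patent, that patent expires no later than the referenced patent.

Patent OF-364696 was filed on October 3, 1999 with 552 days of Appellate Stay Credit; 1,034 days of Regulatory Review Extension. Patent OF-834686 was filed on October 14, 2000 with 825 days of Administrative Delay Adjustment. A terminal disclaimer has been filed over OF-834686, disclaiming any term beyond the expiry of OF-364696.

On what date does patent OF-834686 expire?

Natural term of OF-834686:
  Base: filing + 25 years → 14 October 2025.
  Administrative Delay Adjustment: +825 days → 17 January 2028.
Expiry of referenced patent OF-364696:
  Base: filing + 25 years → 3 October 2024.
  Appellate Stay Credit: +552 days → 8 April 2026.
  Regulatory Review Extension: +1034 days → 5 February 2029.
Terminal disclaimer: OF-834686 expires on the earlier of 17 January 2028 and 5 February 2029.

January 17, 2028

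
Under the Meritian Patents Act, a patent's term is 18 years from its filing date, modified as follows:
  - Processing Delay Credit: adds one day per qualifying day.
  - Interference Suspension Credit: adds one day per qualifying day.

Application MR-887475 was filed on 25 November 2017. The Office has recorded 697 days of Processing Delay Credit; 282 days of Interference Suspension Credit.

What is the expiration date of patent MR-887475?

2038-07-31

Base term: filing date + 18 years → 25 November 2035.
Processing Delay Credit: +697 days → 22 October 2037.
Interference Suspension Credit: +282 days → 31 July 2038.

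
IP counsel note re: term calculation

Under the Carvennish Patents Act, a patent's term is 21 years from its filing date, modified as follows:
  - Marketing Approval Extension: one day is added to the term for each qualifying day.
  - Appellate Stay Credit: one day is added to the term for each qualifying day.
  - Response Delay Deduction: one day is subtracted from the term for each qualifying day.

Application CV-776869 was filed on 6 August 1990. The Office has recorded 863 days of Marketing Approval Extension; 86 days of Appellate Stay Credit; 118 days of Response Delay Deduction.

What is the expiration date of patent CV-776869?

Base term: filing date + 21 years → 6 August 2011.
Marketing Approval Extension: +863 days → 16 December 2013.
Appellate Stay Credit: +86 days → 12 March 2014.
Response Delay Deduction: −118 days → 14 November 2013.

2013-11-14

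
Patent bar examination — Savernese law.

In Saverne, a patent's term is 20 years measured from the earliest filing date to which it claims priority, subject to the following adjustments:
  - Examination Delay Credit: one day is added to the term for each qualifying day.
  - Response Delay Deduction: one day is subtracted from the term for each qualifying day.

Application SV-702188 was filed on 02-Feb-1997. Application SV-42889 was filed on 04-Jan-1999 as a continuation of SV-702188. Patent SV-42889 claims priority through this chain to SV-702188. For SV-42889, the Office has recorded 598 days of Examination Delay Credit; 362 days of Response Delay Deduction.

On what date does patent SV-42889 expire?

September 26, 2017

Earliest priority filing: 2 February 1997.
Base term: 2 February 1997 + 20 years → 2 February 2017.
Examination Delay Credit: +598 days → 23 September 2018.
Response Delay Deduction: −362 days → 26 September 2017.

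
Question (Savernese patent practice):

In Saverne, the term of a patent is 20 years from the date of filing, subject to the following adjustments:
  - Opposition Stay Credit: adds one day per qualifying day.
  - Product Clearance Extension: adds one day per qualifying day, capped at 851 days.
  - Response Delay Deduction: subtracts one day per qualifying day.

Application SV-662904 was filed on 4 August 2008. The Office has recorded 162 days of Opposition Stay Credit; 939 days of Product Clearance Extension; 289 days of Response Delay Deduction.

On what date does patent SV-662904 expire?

Base term: filing date + 20 years → 4 August 2028.
Opposition Stay Credit: +162 days → 13 January 2029.
Product Clearance Extension: 939 days claimed exceeds the 851-day cap, so +851 days → 14 May 2031.
Response Delay Deduction: −289 days → 29 July 2030.

2030-07-29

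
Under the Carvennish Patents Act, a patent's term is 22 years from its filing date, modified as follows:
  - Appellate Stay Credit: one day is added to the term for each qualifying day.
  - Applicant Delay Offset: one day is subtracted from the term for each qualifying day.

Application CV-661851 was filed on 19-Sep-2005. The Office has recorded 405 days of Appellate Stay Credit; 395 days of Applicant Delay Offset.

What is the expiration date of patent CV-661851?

September 29, 2027

Base term: filing date + 22 years → 19 September 2027.
Appellate Stay Credit: +405 days → 28 October 2028.
Applicant Delay Offset: −395 days → 29 September 2027.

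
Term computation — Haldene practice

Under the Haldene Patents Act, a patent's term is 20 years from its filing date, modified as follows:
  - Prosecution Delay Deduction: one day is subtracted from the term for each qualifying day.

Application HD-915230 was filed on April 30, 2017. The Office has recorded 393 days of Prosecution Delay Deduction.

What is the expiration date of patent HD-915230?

2036-04-02

Base term: filing date + 20 years → 30 April 2037.
Prosecution Delay Deduction: −393 days → 2 April 2036.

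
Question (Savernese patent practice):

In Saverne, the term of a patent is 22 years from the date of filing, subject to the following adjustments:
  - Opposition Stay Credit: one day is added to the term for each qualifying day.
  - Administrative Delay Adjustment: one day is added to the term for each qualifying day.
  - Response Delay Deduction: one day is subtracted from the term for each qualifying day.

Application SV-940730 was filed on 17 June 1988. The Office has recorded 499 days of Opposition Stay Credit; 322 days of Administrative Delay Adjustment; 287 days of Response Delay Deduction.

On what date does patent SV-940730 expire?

December 3, 2011

Base term: filing date + 22 years → 17 June 2010.
Opposition Stay Credit: +499 days → 29 October 2011.
Administrative Delay Adjustment: +322 days → 15 September 2012.
Response Delay Deduction: −287 days → 3 December 2011.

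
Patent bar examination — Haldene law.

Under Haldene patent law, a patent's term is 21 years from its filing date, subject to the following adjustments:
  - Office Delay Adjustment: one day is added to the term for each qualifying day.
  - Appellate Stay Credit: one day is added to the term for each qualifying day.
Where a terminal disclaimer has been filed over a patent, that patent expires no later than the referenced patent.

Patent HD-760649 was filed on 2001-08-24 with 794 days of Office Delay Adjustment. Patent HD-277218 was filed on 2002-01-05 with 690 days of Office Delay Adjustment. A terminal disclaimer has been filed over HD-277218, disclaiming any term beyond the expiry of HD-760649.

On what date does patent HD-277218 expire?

October 26, 2024

Natural term of HD-277218:
  Base: filing + 21 years → 5 January 2023.
  Office Delay Adjustment: +690 days → 25 November 2024.
Expiry of referenced patent HD-760649:
  Base: filing + 21 years → 24 August 2022.
  Office Delay Adjustment: +794 days → 26 October 2024.
Terminal disclaimer: HD-277218 expires on the earlier of 25 November 2024 and 26 October 2024.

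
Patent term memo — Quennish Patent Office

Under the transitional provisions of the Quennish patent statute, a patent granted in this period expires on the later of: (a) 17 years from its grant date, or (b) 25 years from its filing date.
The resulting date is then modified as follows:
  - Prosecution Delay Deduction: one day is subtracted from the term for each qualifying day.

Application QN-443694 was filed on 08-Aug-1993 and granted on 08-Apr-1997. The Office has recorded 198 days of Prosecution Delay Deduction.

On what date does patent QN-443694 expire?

2018-01-22

(a) grant + 17 years → 8 April 2014.
(b) filing + 25 years → 8 August 2018.
Later of the two: 8 August 2018.
Prosecution Delay Deduction: −198 days → 22 January 2018.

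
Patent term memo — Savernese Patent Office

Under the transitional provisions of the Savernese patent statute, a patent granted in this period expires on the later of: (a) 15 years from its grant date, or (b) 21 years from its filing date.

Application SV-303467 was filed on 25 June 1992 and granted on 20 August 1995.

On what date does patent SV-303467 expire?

June 25, 2013

(a) grant + 15 years → 20 August 2010.
(b) filing + 21 years → 25 June 2013.
Later of the two: 25 June 2013.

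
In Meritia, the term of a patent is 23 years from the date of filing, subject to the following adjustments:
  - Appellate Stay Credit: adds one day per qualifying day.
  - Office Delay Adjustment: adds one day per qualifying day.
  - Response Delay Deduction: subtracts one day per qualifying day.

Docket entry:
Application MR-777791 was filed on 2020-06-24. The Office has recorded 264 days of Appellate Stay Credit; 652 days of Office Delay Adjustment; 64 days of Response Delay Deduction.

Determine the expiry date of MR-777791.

Base term: filing date + 23 years → 24 June 2043.
Appellate Stay Credit: +264 days → 14 March 2044.
Office Delay Adjustment: +652 days → 26 December 2045.
Response Delay Deduction: −64 days → 23 October 2045.

2045-10-23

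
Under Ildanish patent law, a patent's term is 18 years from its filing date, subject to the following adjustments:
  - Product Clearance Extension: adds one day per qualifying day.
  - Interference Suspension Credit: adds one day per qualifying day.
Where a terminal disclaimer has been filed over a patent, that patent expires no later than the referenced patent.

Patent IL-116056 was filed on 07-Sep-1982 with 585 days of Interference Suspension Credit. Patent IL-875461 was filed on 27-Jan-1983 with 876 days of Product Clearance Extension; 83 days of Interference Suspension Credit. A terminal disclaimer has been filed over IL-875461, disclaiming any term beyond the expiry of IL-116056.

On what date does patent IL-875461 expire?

2002-04-15

Natural term of IL-875461:
  Base: filing + 18 years → 27 January 2001.
  Product Clearance Extension: +876 days → 22 June 2003.
  Interference Suspension Credit: +83 days → 13 September 2003.
Expiry of referenced patent IL-116056:
  Base: filing + 18 years → 7 September 2000.
  Interference Suspension Credit: +585 days → 15 April 2002.
Terminal disclaimer: IL-875461 expires on the earlier of 13 September 2003 and 15 April 2002.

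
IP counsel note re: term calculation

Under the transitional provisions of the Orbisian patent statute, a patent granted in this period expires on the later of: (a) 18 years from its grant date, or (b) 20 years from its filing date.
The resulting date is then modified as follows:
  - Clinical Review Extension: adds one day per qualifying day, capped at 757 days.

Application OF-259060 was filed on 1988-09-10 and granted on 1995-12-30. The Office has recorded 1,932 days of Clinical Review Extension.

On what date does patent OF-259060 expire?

January 26, 2016

(a) grant + 18 years → 30 December 2013.
(b) filing + 20 years → 10 September 2008.
Later of the two: 30 December 2013.
Clinical Review Extension: 1932 days claimed exceeds the 757-day cap, so +757 days → 26 January 2016.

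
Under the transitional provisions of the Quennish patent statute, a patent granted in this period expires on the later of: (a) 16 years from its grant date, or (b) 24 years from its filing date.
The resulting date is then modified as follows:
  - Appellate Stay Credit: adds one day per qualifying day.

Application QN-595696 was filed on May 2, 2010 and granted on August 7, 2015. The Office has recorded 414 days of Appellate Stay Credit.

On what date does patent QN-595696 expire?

June 20, 2035

(a) grant + 16 years → 7 August 2031.
(b) filing + 24 years → 2 May 2034.
Later of the two: 2 May 2034.
Appellate Stay Credit: +414 days → 20 June 2035.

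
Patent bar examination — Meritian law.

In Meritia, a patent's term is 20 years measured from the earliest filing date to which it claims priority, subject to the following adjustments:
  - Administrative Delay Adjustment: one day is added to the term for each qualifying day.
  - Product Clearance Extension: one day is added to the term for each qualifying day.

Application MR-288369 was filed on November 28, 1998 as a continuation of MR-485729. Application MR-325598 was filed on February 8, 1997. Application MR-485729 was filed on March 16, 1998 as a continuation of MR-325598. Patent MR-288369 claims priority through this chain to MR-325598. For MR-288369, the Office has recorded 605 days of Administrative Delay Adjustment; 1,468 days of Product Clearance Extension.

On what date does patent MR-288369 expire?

October 13, 2022

Earliest priority filing: 8 February 1997.
Base term: 8 February 1997 + 20 years → 8 February 2017.
Administrative Delay Adjustment: +605 days → 6 October 2018.
Product Clearance Extension: +1468 days → 13 October 2022.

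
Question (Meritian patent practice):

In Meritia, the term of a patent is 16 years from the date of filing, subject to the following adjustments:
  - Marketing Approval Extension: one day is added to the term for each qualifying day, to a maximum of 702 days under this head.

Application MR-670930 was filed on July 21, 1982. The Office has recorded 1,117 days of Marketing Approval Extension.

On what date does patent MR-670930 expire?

Base term: filing date + 16 years → 21 July 1998.
Marketing Approval Extension: 1117 days claimed exceeds the 702-day cap, so +702 days → 22 June 2000.

2000-06-22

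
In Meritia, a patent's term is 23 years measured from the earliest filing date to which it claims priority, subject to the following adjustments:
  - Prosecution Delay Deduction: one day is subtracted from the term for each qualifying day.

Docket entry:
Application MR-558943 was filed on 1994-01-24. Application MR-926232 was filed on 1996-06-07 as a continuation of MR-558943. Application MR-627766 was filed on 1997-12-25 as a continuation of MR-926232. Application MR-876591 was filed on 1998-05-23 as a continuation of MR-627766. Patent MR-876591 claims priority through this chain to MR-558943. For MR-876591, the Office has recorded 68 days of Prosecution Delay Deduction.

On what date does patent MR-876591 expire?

November 17, 2016

Earliest priority filing: 24 January 1994.
Base term: 24 January 1994 + 23 years → 24 January 2017.
Prosecution Delay Deduction: −68 days → 17 November 2016.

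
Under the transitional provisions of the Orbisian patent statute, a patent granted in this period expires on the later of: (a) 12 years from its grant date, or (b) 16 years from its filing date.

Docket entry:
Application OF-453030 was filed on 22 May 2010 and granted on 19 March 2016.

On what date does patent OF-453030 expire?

(a) grant + 12 years → 19 March 2028.
(b) filing + 16 years → 22 May 2026.
Later of the two: 19 March 2028.

2028-03-19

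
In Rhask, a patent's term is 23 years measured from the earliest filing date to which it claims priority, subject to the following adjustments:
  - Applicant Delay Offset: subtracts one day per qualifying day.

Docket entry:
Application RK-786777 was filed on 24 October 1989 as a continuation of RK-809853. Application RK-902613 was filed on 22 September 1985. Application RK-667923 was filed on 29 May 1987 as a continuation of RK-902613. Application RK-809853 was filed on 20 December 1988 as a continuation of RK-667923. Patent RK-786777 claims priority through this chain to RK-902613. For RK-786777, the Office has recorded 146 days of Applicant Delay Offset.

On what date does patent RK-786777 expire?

April 29, 2008

Earliest priority filing: 22 September 1985.
Base term: 22 September 1985 + 23 years → 22 September 2008.
Applicant Delay Offset: −146 days → 29 April 2008.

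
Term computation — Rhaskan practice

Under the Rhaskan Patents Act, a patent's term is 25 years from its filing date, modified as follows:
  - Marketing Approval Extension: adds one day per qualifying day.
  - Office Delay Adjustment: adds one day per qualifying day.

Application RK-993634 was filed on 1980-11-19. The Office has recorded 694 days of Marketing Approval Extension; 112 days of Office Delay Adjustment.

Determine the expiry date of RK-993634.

Base term: filing date + 25 years → 19 November 2005.
Marketing Approval Extension: +694 days → 14 October 2007.
Office Delay Adjustment: +112 days → 3 February 2008.

2008-02-03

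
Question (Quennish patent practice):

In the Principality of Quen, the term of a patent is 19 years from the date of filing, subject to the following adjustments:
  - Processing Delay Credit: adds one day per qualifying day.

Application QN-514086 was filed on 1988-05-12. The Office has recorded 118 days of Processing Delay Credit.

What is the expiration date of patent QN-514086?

Base term: filing date + 19 years → 12 May 2007.
Processing Delay Credit: +118 days → 7 September 2007.

September 7, 2007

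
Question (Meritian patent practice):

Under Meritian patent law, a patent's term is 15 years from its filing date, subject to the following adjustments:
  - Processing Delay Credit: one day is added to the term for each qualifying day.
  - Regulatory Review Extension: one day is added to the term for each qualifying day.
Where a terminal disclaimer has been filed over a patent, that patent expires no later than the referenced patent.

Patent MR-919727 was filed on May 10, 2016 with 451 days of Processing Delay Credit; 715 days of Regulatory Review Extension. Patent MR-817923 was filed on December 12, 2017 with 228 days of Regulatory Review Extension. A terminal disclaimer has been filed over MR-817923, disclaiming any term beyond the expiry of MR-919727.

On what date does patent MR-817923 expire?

2033-07-28

Natural term of MR-817923:
  Base: filing + 15 years → 12 December 2032.
  Regulatory Review Extension: +228 days → 28 July 2033.
Expiry of referenced patent MR-919727:
  Base: filing + 15 years → 10 May 2031.
  Processing Delay Credit: +451 days → 3 August 2032.
  Regulatory Review Extension: +715 days → 19 July 2034.
Terminal disclaimer: MR-817923 expires on the earlier of 28 July 2033 and 19 July 2034.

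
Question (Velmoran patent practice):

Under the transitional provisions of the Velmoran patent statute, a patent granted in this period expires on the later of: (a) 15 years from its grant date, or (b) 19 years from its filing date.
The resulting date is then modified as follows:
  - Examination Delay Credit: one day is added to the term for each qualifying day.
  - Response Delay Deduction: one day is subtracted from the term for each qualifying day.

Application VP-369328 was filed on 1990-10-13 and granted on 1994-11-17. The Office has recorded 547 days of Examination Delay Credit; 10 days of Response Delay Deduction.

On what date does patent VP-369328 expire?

(a) grant + 15 years → 17 November 2009.
(b) filing + 19 years → 13 October 2009.
Later of the two: 17 November 2009.
Examination Delay Credit: +547 days → 18 May 2011.
Response Delay Deduction: −10 days → 8 May 2011.

May 8, 2011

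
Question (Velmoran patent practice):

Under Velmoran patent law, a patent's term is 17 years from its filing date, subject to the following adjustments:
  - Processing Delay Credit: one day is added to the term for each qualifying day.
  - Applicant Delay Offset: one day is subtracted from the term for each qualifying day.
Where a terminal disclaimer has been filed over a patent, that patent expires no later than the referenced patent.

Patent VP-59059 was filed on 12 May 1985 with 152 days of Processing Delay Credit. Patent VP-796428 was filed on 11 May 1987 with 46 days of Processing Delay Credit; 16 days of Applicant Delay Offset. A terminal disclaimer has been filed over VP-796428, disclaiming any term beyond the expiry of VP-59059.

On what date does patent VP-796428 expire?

Natural term of VP-796428:
  Base: filing + 17 years → 11 May 2004.
  Processing Delay Credit: +46 days → 26 June 2004.
  Applicant Delay Offset: −16 days → 10 June 2004.
Expiry of referenced patent VP-59059:
  Base: filing + 17 years → 12 May 2002.
  Processing Delay Credit: +152 days → 11 October 2002.
Terminal disclaimer: VP-796428 expires on the earlier of 10 June 2004 and 11 October 2002.

2002-10-11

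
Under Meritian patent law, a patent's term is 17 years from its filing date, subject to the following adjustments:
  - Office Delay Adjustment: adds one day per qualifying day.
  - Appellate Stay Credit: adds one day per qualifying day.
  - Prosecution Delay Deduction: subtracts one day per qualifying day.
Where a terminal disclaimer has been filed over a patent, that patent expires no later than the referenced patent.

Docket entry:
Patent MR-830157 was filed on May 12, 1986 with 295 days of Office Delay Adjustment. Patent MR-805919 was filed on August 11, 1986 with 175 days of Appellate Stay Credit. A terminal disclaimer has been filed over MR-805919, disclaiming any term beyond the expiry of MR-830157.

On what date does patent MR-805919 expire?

February 2, 2004

Natural term of MR-805919:
  Base: filing + 17 years → 11 August 2003.
  Appellate Stay Credit: +175 days → 2 February 2004.
Expiry of referenced patent MR-830157:
  Base: filing + 17 years → 12 May 2003.
  Office Delay Adjustment: +295 days → 2 March 2004.
Terminal disclaimer: MR-805919 expires on the earlier of 2 February 2004 and 2 March 2004.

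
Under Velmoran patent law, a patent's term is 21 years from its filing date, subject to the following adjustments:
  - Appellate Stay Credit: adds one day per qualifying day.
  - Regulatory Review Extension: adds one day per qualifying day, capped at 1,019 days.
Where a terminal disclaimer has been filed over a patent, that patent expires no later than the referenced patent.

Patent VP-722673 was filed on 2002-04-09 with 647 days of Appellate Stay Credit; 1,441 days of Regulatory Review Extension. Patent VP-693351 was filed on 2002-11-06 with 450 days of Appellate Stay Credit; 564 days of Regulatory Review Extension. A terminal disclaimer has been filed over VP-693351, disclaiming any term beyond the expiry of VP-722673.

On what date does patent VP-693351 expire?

Natural term of VP-693351:
  Base: filing + 21 years → 6 November 2023.
  Appellate Stay Credit: +450 days → 29 January 2025.
  Regulatory Review Extension: 564 days (within the 1019-day cap) → +564 days → 16 August 2026.
Expiry of referenced patent VP-722673:
  Base: filing + 21 years → 9 April 2023.
  Appellate Stay Credit: +647 days → 15 January 2025.
  Regulatory Review Extension: 1441 days claimed exceeds the 1019-day cap, so +1019 days → 31 October 2027.
Terminal disclaimer: VP-693351 expires on the earlier of 16 August 2026 and 31 October 2027.

August 16, 2026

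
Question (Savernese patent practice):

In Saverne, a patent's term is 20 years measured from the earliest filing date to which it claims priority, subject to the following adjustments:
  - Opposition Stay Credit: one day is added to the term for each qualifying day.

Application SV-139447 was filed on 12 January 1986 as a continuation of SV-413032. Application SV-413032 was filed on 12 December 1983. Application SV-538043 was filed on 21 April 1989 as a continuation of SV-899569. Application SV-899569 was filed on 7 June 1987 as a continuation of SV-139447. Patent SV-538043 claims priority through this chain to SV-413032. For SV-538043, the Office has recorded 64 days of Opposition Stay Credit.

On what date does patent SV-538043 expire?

Earliest priority filing: 12 December 1983.
Base term: 12 December 1983 + 20 years → 12 December 2003.
Opposition Stay Credit: +64 days → 14 February 2004.

February 14, 2004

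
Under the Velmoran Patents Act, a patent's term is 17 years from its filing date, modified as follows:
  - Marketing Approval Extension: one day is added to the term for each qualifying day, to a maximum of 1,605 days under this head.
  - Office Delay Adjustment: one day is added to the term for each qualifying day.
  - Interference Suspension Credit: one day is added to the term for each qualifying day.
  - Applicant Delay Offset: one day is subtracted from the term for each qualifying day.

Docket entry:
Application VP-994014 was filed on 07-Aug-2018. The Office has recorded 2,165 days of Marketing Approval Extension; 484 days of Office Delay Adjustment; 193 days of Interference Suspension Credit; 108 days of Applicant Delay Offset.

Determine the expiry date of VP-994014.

Base term: filing date + 17 years → 7 August 2035.
Marketing Approval Extension: 2165 days claimed exceeds the 1605-day cap, so +1605 days → 29 December 2039.
Office Delay Adjustment: +484 days → 26 April 2041.
Interference Suspension Credit: +193 days → 5 November 2041.
Applicant Delay Offset: −108 days → 20 July 2041.

July 20, 2041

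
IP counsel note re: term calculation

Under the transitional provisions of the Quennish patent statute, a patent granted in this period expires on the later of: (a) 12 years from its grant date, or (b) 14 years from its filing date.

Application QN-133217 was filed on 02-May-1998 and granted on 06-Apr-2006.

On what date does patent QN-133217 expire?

(a) grant + 12 years → 6 April 2018.
(b) filing + 14 years → 2 May 2012.
Later of the two: 6 April 2018.

2018-04-06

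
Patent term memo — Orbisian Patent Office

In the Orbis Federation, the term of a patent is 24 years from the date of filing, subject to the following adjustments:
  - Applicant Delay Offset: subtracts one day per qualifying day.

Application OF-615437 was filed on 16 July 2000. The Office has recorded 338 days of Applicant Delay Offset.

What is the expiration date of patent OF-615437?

Base term: filing date + 24 years → 16 July 2024.
Applicant Delay Offset: −338 days → 13 August 2023.

August 13, 2023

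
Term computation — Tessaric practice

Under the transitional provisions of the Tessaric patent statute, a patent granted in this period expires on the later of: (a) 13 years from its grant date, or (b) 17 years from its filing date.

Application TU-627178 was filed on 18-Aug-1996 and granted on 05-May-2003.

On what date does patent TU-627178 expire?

(a) grant + 13 years → 5 May 2016.
(b) filing + 17 years → 18 August 2013.
Later of the two: 5 May 2016.

May 5, 2016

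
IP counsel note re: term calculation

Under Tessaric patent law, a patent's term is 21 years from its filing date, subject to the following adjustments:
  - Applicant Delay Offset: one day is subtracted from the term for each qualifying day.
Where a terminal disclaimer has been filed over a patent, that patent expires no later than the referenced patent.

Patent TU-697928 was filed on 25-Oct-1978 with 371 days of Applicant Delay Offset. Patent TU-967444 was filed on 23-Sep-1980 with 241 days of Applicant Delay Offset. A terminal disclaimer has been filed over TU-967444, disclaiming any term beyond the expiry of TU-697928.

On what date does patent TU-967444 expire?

Natural term of TU-967444:
  Base: filing + 21 years → 23 September 2001.
  Applicant Delay Offset: −241 days → 25 January 2001.
Expiry of referenced patent TU-697928:
  Base: filing + 21 years → 25 October 1999.
  Applicant Delay Offset: −371 days → 19 October 1998.
Terminal disclaimer: TU-967444 expires on the earlier of 25 January 2001 and 19 October 1998.

October 19, 1998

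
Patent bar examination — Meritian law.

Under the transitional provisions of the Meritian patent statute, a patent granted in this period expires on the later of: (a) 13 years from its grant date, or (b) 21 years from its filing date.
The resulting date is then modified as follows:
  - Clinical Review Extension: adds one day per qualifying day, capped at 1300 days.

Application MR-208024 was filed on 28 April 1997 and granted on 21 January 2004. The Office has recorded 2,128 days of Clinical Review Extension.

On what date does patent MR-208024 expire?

(a) grant + 13 years → 21 January 2017.
(b) filing + 21 years → 28 April 2018.
Later of the two: 28 April 2018.
Clinical Review Extension: 2128 days claimed exceeds the 1300-day cap, so +1300 days → 18 November 2021.

November 18, 2021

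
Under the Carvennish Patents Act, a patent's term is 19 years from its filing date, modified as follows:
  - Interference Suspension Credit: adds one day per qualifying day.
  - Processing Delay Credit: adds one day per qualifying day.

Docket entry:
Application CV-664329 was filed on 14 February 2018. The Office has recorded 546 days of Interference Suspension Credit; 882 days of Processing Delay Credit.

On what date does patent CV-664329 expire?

January 12, 2041

Base term: filing date + 19 years → 14 February 2037.
Interference Suspension Credit: +546 days → 14 August 2038.
Processing Delay Credit: +882 days → 12 January 2041.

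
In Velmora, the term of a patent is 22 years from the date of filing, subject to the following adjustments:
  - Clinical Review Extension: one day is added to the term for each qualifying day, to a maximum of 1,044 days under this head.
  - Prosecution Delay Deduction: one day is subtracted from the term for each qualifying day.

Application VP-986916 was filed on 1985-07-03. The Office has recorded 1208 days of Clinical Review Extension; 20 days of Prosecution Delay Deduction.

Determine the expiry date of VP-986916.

Base term: filing date + 22 years → 3 July 2007.
Clinical Review Extension: 1208 days claimed exceeds the 1044-day cap, so +1044 days → 12 May 2010.
Prosecution Delay Deduction: −20 days → 22 April 2010.

2010-04-22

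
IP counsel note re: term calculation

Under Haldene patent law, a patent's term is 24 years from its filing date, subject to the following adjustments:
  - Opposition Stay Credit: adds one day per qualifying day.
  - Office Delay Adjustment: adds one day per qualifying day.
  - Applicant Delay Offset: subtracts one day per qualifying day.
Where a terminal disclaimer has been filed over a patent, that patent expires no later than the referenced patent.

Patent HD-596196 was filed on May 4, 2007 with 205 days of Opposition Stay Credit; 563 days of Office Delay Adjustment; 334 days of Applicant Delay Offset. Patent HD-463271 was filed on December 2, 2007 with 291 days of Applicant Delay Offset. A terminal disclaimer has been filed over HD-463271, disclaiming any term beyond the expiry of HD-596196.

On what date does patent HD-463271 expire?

Natural term of HD-463271:
  Base: filing + 24 years → 2 December 2031.
  Applicant Delay Offset: −291 days → 14 February 2031.
Expiry of referenced patent HD-596196:
  Base: filing + 24 years → 4 May 2031.
  Opposition Stay Credit: +205 days → 25 November 2031.
  Office Delay Adjustment: +563 days → 10 June 2033.
  Applicant Delay Offset: −334 days → 11 July 2032.
Terminal disclaimer: HD-463271 expires on the earlier of 14 February 2031 and 11 July 2032.

February 14, 2031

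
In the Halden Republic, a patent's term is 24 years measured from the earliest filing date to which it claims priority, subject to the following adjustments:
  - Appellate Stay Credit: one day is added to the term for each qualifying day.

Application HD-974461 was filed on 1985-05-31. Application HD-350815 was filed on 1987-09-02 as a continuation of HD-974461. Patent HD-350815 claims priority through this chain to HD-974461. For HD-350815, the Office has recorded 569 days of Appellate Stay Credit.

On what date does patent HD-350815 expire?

December 21, 2010

Earliest priority filing: 31 May 1985.
Base term: 31 May 1985 + 24 years → 31 May 2009.
Appellate Stay Credit: +569 days → 21 December 2010.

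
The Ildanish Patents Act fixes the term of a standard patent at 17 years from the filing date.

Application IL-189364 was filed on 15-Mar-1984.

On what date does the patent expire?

Filing date + 17 years → 15 March 2001.

2001-03-15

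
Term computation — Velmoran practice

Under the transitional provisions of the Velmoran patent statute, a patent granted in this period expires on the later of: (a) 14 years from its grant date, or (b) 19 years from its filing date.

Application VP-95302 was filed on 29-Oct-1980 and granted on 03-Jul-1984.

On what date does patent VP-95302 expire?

1999-10-29

(a) grant + 14 years → 3 July 1998.
(b) filing + 19 years → 29 October 1999.
Later of the two: 29 October 1999.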